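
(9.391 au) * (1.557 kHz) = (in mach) 6.424e+12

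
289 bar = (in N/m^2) 2.89e+07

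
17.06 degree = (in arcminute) 1024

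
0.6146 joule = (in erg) 6.146e+06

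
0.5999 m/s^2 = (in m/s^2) 0.5999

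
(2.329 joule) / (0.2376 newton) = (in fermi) 9.802e+15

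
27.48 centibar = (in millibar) 274.8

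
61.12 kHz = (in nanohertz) 6.112e+13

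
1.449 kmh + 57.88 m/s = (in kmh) 209.8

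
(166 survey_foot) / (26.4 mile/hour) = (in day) 4.962e-05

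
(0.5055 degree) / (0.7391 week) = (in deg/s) 1.131e-06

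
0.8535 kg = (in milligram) 8.535e+05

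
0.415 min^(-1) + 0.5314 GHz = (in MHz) 531.4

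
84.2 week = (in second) 5.092e+07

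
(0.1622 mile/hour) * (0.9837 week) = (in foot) 1.415e+05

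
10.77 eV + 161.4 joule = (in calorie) 38.58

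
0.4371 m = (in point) 1239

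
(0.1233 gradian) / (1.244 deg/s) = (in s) 0.0892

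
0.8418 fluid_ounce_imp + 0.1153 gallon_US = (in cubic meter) 0.0004604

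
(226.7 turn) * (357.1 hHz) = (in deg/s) 2.914e+09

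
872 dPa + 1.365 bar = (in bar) 1.366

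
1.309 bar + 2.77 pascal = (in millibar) 1309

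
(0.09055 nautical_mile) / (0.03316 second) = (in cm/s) 5.057e+05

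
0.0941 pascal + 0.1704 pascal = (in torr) 0.001984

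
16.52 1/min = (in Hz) 0.2753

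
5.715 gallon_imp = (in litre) 25.98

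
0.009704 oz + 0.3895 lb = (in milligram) 1.769e+05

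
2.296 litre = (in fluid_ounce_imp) 80.81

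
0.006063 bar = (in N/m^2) 606.3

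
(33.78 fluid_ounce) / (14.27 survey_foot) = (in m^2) 0.0002297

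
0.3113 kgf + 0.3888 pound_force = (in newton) 4.782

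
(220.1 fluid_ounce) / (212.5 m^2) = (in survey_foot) 0.0001005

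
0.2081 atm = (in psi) 3.058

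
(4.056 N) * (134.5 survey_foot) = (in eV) 1.038e+21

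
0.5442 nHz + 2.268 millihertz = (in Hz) 0.002268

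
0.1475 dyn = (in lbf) 3.316e-07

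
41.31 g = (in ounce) 1.457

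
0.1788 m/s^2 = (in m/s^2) 0.1788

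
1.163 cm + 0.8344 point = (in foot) 0.03912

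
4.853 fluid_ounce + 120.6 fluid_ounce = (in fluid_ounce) 125.5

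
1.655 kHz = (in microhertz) 1.655e+09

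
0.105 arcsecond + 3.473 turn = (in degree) 1250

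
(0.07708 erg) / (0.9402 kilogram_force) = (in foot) 2.743e-09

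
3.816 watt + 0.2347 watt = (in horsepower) 0.005432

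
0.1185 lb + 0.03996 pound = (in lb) 0.1585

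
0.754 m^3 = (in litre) 754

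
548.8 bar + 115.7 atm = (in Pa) 6.66e+07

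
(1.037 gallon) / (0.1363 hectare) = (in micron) 2.88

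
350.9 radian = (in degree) 2.011e+04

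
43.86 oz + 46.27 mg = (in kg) 1.243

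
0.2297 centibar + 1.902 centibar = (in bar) 0.02132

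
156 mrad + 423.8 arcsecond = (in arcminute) 543.4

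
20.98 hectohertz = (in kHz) 2.098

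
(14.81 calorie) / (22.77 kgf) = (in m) 0.2775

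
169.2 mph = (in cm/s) 7564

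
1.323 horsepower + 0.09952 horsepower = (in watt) 1061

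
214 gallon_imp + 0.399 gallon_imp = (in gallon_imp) 214.4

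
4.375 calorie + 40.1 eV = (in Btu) 0.01735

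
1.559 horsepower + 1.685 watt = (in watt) 1164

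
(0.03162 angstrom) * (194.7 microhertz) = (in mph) 1.377e-15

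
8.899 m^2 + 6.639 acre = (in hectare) 2.688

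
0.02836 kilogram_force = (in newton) 0.2781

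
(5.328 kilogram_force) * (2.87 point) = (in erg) 5.29e+05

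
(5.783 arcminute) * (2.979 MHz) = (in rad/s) 5011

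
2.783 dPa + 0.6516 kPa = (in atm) 0.006434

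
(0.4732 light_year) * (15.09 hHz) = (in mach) 1.984e+16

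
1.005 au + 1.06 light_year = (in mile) 6.231e+12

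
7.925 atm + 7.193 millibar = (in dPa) 8.037e+06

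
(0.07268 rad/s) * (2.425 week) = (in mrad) 1.066e+08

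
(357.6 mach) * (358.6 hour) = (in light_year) 1.662e-05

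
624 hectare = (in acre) 1542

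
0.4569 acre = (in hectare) 0.1849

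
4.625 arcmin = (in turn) 0.0002141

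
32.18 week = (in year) 0.6172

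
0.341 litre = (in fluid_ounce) 11.53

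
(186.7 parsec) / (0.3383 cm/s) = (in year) 5.4e+13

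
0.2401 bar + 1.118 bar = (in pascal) 1.358e+05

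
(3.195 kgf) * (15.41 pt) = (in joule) 0.1703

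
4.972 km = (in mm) 4.972e+06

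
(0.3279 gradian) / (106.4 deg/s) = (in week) 4.586e-09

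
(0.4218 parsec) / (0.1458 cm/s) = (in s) 8.927e+18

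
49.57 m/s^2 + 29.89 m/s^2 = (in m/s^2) 79.46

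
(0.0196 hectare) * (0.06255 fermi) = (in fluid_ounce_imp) 4.315e-10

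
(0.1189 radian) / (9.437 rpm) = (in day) 1.393e-06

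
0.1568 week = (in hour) 26.34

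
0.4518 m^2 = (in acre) 0.0001116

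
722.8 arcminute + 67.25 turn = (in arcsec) 8.72e+07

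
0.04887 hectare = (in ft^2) 5260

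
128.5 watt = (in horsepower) 0.1723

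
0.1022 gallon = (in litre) 0.3869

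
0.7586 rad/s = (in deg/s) 43.46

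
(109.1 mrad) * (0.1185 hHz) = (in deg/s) 74.07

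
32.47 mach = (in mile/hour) 2.473e+04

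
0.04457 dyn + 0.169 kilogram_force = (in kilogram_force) 0.169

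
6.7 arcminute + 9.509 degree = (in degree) 9.621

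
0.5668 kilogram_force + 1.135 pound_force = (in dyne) 1.061e+06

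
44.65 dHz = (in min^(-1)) 267.9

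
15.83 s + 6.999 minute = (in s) 435.8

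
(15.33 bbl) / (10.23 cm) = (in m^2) 23.82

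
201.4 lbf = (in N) 895.9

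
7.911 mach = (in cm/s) 2.694e+05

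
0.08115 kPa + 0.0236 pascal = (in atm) 0.0008011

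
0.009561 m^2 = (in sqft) 0.1029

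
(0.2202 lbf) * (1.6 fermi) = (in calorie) 3.746e-16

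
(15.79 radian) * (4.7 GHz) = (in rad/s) 7.421e+10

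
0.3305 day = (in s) 2.856e+04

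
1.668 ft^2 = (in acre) 3.829e-05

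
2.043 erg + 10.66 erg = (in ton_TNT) 3.036e-16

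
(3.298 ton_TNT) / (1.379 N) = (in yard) 1.094e+10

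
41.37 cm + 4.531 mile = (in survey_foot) 2.392e+04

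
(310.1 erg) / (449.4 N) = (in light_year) 7.294e-24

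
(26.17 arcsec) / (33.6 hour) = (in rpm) 1.002e-08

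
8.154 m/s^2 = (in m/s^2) 8.154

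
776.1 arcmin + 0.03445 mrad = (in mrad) 225.8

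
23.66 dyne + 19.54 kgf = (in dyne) 1.916e+07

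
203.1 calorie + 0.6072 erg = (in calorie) 203.1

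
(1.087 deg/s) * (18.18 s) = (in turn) 0.05489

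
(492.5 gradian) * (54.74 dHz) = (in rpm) 404.4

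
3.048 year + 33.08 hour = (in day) 1114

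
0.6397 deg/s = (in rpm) 0.1066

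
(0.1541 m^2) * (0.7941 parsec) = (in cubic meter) 3.776e+15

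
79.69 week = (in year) 1.528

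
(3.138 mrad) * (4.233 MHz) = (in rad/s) 1.328e+04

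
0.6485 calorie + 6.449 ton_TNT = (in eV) 1.684e+29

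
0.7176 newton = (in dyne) 7.176e+04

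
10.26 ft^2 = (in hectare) 9.532e-05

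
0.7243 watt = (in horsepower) 0.0009713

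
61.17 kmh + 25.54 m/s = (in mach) 0.1249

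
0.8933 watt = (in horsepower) 0.001198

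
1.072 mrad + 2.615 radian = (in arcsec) 5.396e+05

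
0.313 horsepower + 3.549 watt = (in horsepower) 0.3178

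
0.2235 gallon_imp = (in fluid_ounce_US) 34.36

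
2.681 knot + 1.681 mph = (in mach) 0.006258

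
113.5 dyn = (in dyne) 113.5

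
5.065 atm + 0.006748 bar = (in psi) 74.53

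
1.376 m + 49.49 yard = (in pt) 1.322e+05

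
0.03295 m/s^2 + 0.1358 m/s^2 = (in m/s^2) 0.1688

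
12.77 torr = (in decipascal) 1.703e+04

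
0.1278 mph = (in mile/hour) 0.1278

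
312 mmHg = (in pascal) 4.16e+04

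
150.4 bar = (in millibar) 1.504e+05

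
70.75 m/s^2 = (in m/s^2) 70.75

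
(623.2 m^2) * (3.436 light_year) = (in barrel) 1.274e+20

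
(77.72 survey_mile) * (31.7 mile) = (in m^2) 6.381e+09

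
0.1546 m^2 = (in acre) 3.82e-05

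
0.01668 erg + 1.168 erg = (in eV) 7.394e+11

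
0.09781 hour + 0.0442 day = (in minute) 69.52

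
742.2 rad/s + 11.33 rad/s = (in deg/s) 4.317e+04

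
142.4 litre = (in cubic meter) 0.1424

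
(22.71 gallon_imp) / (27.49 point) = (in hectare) 0.001065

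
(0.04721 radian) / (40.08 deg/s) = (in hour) 1.875e-05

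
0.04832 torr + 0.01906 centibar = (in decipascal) 255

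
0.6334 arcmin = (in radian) 0.0001842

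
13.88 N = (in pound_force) 3.12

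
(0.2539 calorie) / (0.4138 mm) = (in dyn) 2.567e+08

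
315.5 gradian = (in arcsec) 1.022e+06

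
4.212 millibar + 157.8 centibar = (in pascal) 1.582e+05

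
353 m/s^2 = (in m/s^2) 353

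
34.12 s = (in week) 5.642e-05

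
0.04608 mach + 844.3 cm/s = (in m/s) 24.13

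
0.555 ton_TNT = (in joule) 2.322e+09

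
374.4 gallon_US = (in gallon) 374.4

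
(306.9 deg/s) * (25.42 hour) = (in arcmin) 1.685e+09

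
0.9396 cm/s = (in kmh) 0.03383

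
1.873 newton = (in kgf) 0.191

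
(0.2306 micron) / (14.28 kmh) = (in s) 5.813e-08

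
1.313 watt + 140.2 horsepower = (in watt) 1.045e+05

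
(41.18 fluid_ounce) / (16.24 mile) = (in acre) 1.151e-11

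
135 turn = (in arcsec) 1.75e+08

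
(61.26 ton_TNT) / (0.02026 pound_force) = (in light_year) 0.0003006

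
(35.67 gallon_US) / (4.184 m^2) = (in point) 91.48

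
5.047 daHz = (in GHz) 5.047e-08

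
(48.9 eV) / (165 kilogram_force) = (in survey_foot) 1.589e-20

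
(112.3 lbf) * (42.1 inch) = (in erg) 5.342e+09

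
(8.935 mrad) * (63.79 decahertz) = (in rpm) 54.43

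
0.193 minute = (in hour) 0.003217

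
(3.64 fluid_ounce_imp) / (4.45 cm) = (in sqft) 0.02502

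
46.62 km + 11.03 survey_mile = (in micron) 6.437e+10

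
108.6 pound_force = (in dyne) 4.831e+07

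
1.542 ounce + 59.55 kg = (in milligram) 5.959e+07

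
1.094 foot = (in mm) 333.5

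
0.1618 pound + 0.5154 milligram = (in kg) 0.07339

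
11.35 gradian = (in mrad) 178.3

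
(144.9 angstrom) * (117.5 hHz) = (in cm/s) 0.01703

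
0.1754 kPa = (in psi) 0.02544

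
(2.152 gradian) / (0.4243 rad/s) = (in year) 2.526e-09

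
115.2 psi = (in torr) 5958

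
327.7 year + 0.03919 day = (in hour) 2.871e+06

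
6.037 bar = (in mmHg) 4528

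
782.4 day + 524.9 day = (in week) 186.8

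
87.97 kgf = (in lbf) 193.9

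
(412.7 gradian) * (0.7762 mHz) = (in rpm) 0.04805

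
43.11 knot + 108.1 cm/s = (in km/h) 83.73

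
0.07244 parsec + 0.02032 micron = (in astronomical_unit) 1.494e+04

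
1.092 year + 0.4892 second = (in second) 3.444e+07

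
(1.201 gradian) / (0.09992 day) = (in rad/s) 2.185e-06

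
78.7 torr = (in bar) 0.1049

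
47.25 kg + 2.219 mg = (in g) 4.725e+04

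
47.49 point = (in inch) 0.6596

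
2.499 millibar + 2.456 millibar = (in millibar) 4.955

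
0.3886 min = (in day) 0.0002699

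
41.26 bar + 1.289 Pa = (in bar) 41.26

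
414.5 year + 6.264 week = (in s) 1.308e+10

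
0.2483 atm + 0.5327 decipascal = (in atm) 0.2483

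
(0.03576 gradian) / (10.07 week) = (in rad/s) 9.223e-11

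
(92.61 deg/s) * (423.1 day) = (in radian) 5.909e+07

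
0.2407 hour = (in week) 0.001433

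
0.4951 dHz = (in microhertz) 4.951e+04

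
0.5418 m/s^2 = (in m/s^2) 0.5418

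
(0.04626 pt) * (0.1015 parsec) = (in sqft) 5.502e+11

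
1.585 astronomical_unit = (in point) 6.721e+14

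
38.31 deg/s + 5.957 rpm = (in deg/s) 74.05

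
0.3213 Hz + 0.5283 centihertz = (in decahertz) 0.03266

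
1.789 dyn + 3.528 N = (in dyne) 3.528e+05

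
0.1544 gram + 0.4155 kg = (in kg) 0.4157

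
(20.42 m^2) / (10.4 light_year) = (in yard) 2.27e-16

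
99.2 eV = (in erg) 1.589e-10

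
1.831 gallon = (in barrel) 0.0436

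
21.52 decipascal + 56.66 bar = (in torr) 4.25e+04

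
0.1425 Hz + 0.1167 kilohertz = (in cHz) 1.168e+04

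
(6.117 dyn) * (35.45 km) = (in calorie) 0.5183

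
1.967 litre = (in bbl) 0.01237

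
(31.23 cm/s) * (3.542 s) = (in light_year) 1.169e-16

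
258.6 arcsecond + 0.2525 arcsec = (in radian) 0.001255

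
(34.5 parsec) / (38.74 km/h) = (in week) 1.636e+11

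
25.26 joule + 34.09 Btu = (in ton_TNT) 8.602e-06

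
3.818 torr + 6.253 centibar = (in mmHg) 50.72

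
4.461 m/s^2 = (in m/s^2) 4.461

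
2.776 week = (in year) 0.05324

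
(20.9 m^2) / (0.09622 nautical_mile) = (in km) 0.0001173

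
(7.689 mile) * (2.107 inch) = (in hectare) 0.06622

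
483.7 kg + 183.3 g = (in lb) 1067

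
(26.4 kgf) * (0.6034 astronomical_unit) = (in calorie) 5.586e+12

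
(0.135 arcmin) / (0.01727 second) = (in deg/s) 0.1303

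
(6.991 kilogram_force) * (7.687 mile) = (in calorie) 2.027e+05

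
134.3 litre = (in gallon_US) 35.48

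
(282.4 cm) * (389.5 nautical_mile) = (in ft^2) 2.193e+07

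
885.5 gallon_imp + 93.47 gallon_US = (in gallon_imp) 963.3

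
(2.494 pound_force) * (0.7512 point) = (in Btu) 2.787e-06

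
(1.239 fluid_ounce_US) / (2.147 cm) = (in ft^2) 0.01837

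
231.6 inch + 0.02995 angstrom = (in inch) 231.6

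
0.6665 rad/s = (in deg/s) 38.19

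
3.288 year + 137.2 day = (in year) 3.664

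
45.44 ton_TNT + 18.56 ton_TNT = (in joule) 2.678e+11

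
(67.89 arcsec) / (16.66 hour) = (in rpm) 5.241e-08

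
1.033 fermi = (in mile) 6.419e-19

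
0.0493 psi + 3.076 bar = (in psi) 44.66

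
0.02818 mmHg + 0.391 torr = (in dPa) 558.9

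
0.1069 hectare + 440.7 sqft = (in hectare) 0.111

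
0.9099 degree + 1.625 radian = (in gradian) 104.5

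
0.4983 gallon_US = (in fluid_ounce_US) 63.78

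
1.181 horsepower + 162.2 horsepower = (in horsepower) 163.4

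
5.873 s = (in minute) 0.09788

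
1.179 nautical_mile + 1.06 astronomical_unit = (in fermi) 1.586e+26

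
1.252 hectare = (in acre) 3.094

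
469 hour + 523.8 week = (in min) 5.308e+06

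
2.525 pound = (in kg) 1.145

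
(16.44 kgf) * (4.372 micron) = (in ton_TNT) 1.685e-13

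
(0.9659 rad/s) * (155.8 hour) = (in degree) 3.104e+07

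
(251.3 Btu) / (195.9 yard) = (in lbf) 332.7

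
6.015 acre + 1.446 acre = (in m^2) 3.019e+04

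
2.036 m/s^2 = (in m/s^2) 2.036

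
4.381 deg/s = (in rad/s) 0.07646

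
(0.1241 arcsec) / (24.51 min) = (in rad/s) 4.091e-10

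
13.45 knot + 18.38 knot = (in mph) 36.63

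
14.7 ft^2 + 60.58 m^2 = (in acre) 0.01531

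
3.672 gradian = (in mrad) 57.68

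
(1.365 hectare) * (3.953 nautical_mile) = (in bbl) 6.285e+08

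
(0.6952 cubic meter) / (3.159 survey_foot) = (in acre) 0.0001784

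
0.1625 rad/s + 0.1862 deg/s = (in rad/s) 0.1657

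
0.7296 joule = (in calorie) 0.1744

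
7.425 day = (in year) 0.02034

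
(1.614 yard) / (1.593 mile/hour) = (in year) 6.572e-08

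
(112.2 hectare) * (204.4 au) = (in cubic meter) 3.431e+19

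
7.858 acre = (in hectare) 3.18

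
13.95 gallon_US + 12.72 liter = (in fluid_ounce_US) 2216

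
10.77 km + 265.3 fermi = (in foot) 3.533e+04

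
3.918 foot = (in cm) 119.4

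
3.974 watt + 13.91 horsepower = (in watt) 1.038e+04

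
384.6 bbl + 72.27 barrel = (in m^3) 72.64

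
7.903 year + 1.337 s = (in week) 412.1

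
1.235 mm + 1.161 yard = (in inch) 41.84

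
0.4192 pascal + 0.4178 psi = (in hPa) 28.81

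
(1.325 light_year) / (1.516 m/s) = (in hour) 2.297e+12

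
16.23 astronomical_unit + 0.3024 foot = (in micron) 2.428e+18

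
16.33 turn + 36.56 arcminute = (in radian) 102.6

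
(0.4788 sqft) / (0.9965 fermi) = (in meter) 4.464e+13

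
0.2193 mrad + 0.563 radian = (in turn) 0.08964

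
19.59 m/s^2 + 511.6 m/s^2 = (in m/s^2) 531.2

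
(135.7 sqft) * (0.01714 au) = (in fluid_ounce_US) 1.093e+15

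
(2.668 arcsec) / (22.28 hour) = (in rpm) 1.54e-09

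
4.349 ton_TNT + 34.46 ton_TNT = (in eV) 1.013e+30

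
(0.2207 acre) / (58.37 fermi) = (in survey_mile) 9.508e+12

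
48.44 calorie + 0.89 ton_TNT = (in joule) 3.724e+09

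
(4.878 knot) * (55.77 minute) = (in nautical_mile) 4.534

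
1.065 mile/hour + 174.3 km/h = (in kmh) 176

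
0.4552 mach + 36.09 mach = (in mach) 36.55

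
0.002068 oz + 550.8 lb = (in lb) 550.8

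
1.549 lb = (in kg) 0.7026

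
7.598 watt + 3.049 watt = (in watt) 10.65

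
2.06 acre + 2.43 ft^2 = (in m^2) 8337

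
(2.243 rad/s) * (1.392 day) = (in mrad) 2.698e+08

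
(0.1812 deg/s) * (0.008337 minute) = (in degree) 0.09064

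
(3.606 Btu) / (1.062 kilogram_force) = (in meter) 365.3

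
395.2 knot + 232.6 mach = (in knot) 1.543e+05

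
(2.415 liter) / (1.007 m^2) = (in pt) 6.798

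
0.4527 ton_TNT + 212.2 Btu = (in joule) 1.894e+09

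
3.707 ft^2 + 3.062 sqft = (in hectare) 6.289e-05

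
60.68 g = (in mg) 6.068e+04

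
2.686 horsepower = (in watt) 2003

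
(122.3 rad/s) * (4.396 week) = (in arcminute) 1.118e+12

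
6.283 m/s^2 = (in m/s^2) 6.283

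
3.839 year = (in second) 1.211e+08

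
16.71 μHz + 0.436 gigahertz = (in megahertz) 436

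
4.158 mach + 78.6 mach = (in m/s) 2.818e+04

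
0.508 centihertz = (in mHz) 5.08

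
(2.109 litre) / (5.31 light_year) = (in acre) 1.037e-23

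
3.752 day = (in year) 0.01028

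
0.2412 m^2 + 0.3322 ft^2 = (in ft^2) 2.928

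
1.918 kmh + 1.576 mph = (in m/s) 1.237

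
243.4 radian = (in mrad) 2.434e+05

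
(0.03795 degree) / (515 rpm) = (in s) 1.228e-05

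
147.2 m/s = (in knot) 286.1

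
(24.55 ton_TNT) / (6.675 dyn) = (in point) 4.362e+18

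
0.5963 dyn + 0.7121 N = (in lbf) 0.1601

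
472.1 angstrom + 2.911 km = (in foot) 9551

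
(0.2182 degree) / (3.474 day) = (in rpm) 1.212e-07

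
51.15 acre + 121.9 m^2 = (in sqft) 2.229e+06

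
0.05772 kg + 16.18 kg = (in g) 1.624e+04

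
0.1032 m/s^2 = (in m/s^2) 0.1032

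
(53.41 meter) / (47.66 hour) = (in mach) 9.142e-07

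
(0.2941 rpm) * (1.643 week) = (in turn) 4871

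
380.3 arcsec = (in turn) 0.0002934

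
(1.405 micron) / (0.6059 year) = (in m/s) 7.353e-14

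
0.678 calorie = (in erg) 2.837e+07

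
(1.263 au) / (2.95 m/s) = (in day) 7.413e+05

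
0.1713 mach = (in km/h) 210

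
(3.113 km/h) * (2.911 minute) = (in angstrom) 1.51e+12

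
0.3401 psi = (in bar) 0.02345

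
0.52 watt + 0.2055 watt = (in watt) 0.7255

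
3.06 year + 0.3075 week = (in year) 3.066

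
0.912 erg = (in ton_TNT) 2.18e-17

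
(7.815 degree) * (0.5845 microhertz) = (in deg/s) 4.568e-06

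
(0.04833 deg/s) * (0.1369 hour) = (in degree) 23.82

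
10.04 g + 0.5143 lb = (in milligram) 2.433e+05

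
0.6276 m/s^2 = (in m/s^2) 0.6276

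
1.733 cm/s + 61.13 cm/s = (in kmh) 2.263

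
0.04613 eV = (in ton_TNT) 1.766e-30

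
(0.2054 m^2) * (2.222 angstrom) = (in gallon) 1.206e-08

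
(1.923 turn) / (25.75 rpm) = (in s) 4.481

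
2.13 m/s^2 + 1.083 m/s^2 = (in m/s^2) 3.213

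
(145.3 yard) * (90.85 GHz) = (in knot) 2.346e+13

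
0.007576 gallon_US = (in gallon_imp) 0.006308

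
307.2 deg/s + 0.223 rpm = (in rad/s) 5.385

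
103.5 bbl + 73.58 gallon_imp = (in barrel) 105.6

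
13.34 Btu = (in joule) 1.407e+04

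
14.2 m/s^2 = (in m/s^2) 14.2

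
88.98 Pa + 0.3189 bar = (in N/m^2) 3.198e+04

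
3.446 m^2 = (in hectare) 0.0003446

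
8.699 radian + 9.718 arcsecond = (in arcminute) 2.991e+04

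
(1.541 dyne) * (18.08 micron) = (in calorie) 6.659e-11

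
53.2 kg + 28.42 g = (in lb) 117.3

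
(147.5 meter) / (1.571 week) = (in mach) 4.559e-07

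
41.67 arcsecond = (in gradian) 0.01286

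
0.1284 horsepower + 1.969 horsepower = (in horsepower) 2.097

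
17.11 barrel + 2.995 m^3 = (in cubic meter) 5.715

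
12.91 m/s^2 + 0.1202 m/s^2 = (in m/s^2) 13.03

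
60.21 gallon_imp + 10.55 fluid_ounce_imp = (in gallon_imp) 60.28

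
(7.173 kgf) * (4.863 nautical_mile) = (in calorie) 1.514e+05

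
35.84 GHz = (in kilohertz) 3.584e+07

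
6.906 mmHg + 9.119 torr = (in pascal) 2136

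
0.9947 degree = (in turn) 0.002763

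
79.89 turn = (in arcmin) 1.726e+06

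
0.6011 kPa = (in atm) 0.005932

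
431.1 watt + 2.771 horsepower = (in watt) 2497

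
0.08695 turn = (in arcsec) 1.127e+05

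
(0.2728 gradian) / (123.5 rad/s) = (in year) 1.1e-12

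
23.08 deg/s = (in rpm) 3.847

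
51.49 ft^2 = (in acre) 0.001182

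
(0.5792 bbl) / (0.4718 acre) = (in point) 0.1367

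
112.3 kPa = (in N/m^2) 1.123e+05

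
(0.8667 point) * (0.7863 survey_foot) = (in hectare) 7.328e-09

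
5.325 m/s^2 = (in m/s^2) 5.325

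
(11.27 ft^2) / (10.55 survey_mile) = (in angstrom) 6.167e+05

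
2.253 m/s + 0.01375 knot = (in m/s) 2.26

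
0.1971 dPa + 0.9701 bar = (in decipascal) 9.701e+05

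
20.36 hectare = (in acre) 50.31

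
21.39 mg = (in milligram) 21.39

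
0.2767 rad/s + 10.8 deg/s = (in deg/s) 26.65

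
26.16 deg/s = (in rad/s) 0.4566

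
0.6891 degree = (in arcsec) 2481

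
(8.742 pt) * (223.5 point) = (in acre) 6.009e-08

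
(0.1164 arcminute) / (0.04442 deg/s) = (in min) 0.0007279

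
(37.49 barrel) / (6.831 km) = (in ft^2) 0.009392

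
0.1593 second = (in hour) 4.425e-05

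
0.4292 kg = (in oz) 15.14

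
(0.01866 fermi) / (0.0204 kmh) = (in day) 3.811e-20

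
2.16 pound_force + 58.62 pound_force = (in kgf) 27.57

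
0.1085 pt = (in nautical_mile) 2.067e-08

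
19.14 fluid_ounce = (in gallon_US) 0.1495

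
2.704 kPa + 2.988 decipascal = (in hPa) 27.04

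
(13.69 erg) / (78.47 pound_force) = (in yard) 4.289e-09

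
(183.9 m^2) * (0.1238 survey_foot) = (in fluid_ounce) 2.346e+05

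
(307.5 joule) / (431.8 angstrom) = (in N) 7.121e+09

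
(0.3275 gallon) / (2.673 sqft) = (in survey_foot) 0.01638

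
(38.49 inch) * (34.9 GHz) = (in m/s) 3.412e+10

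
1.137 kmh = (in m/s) 0.3158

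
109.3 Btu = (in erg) 1.153e+12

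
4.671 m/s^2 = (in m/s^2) 4.671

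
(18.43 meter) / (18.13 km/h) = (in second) 3.66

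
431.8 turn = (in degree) 1.554e+05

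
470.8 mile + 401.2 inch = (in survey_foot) 2.486e+06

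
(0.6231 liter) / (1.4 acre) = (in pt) 0.0003118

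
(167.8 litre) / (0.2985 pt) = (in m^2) 1593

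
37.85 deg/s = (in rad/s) 0.6606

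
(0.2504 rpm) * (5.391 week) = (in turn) 1.361e+04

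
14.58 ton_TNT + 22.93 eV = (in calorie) 1.458e+10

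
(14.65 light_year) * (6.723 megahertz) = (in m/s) 9.318e+23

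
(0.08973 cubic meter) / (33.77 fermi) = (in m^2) 2.657e+12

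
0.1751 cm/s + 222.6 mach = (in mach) 222.6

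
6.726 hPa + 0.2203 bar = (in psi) 3.293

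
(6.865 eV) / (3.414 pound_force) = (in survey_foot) 2.376e-19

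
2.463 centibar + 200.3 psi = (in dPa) 1.383e+07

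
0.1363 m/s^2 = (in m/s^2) 0.1363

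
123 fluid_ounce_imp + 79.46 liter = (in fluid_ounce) 2805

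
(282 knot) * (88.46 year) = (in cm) 4.047e+13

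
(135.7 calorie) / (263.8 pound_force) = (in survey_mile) 0.0003006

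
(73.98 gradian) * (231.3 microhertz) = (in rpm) 0.002567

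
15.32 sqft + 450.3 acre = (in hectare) 182.2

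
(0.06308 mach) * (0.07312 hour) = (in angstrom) 5.654e+13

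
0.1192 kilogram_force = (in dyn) 1.169e+05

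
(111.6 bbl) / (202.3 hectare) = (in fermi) 8.771e+09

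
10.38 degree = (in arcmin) 622.8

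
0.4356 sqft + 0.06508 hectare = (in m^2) 650.8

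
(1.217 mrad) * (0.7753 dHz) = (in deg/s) 0.005406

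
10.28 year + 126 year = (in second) 4.298e+09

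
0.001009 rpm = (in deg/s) 0.006054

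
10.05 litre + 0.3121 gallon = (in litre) 11.23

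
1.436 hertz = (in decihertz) 14.36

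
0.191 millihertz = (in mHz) 0.191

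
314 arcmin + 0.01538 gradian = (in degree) 5.247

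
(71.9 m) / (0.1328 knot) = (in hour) 0.2923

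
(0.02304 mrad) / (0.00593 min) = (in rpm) 0.0006184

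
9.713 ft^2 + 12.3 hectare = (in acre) 30.39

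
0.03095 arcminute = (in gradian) 0.0005731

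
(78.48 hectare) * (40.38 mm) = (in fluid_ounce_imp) 1.115e+09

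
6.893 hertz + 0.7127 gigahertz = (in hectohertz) 7.127e+06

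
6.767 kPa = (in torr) 50.76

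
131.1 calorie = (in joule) 548.5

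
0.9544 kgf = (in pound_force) 2.104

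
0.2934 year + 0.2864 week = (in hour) 2618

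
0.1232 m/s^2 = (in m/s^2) 0.1232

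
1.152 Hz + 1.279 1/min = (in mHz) 1173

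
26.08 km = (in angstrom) 2.608e+14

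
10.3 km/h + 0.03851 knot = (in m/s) 2.881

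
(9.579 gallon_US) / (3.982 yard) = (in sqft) 0.1072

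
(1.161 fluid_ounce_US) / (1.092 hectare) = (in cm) 3.144e-07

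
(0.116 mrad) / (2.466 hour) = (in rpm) 1.248e-07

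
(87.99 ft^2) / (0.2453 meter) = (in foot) 109.3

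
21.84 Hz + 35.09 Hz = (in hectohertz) 0.5693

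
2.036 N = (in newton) 2.036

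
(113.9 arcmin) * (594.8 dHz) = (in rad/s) 1.971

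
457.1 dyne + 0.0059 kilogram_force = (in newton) 0.06243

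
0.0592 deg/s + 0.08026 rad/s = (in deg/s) 4.658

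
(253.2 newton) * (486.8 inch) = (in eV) 1.954e+22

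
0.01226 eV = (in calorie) 4.695e-22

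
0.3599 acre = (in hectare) 0.1456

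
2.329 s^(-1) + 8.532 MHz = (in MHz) 8.532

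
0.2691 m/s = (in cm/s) 26.91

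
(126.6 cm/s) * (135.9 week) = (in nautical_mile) 5.619e+04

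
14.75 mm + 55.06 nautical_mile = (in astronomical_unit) 6.816e-07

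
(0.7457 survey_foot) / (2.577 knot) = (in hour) 4.762e-05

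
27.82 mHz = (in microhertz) 2.782e+04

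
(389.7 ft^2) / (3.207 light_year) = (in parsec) 3.867e-32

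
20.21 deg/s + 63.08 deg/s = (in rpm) 13.88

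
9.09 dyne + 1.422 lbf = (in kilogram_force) 0.645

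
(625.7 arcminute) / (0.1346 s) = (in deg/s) 77.48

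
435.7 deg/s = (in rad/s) 7.604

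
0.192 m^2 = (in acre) 4.744e-05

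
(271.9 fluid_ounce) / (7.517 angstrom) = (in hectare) 1070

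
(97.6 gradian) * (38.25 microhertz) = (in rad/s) 5.864e-05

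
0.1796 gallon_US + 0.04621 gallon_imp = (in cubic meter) 0.0008899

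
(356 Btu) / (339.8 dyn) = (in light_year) 1.168e-08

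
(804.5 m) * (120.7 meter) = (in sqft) 1.045e+06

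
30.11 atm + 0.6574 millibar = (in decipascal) 3.051e+07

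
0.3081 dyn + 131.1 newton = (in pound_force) 29.47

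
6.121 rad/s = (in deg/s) 350.7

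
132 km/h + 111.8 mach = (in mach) 111.9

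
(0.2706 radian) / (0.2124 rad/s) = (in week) 2.107e-06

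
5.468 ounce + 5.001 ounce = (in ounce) 10.47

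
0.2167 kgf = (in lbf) 0.4777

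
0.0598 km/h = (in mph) 0.03716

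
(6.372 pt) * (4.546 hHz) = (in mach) 0.003001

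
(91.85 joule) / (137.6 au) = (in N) 4.462e-12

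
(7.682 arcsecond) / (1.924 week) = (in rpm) 3.056e-10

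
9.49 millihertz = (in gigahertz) 9.49e-12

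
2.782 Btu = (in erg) 2.935e+10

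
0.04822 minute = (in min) 0.04822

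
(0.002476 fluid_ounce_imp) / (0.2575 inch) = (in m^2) 1.076e-05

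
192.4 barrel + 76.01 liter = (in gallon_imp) 6745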